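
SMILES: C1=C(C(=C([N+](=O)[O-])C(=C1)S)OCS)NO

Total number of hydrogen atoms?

8

Hydrogens are implicit in SMILES; fill each atom to its normal valence:
  4 × C (aromatic): no H
  2 × C (aromatic): 1 H each → 2
  2 × O: no H
  2 × S: 1 H each → 2
  1 × C: 2 H
  1 × N: 1 H
  1 × N (charge +1): no H
  1 × O: 1 H
  1 × O (charge -1): no H
  Total hydrogens = 8.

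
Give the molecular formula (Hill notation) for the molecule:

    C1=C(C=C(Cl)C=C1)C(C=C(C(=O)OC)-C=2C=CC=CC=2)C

Heavy atoms from the SMILES: 18 C, 1 Cl, 2 O.
Implicit hydrogens by atom environment:
  9 × C (aromatic): 1 H each → 9
  3 × C (aromatic): no H
  2 × C: 3 H each → 6
  2 × C: 1 H each → 2
  2 × C: no H
  2 × O: no H
  1 × Cl: no H
  Total hydrogens = 17.
Molecular formula: C18H17ClO2

C18H17ClO2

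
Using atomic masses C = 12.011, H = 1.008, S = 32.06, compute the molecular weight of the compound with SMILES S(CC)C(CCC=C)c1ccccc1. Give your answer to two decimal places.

206.35

Molecular formula: C13H18S.
M = 13×12.011 + 18×1.008 + 1×32.06 = 206.35 g/mol.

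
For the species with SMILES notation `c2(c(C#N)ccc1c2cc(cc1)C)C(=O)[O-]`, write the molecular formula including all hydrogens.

C13H8NO2-

Heavy atoms from the SMILES: 13 C, 1 N, 2 O.
Implicit hydrogens by atom environment:
  5 × C (aromatic): 1 H each → 5
  5 × C (aromatic): no H
  2 × C: no H
  1 × C: 3 H
  1 × N: no H
  1 × O: no H
  1 × O (charge -1): no H
  Total hydrogens = 8.
Net charge -1.
Molecular formula: C13H8NO2-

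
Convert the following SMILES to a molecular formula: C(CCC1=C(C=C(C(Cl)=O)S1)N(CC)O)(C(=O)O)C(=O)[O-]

Heavy atoms from the SMILES: 12 C, 1 Cl, 1 N, 6 O, 1 S.
Implicit hydrogens by atom environment:
  3 × C: 2 H each → 6
  3 × C (aromatic): no H
  3 × C: no H
  3 × O: no H
  2 × O: 1 H each → 2
  1 × C: 3 H
  1 × C (aromatic): 1 H
  1 × C: 1 H
  1 × Cl: no H
  1 × N: no H
  1 × O (charge -1): no H
  1 × S (aromatic): no H
  Total hydrogens = 13.
Net charge -1.
Molecular formula: C12H13ClNO6S-

C12H13ClNO6S-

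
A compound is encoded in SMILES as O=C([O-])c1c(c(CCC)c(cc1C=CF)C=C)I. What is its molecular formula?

C14H13FIO2-

Heavy atoms from the SMILES: 14 C, 1 F, 1 I, 2 O.
Implicit hydrogens by atom environment:
  5 × C (aromatic): no H
  3 × C: 2 H each → 6
  3 × C: 1 H each → 3
  1 × C: 3 H
  1 × C (aromatic): 1 H
  1 × C: no H
  1 × F: no H
  1 × I: no H
  1 × O: no H
  1 × O (charge -1): no H
  Total hydrogens = 13.
Net charge -1.
Molecular formula: C14H13FIO2-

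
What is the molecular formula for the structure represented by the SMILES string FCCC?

Heavy atoms from the SMILES: 3 C, 1 F.
Implicit hydrogens by atom environment:
  2 × C: 2 H each → 4
  1 × C: 3 H
  1 × F: no H
  Total hydrogens = 7.
Molecular formula: C3H7F

C3H7F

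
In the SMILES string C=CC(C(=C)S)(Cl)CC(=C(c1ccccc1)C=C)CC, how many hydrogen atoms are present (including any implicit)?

Hydrogens are implicit in SMILES; fill each atom to its normal valence:
  5 × C: 2 H each → 10
  5 × C (aromatic): 1 H each → 5
  4 × C: no H
  2 × C: 1 H each → 2
  1 × C: 3 H
  1 × C (aromatic): no H
  1 × Cl: no H
  1 × S: 1 H
  Total hydrogens = 21.

21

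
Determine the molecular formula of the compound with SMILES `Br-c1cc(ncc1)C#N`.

C6H3BrN2

Heavy atoms from the SMILES: 1 Br, 6 C, 2 N.
Implicit hydrogens by atom environment:
  3 × C (aromatic): 1 H each → 3
  2 × C (aromatic): no H
  1 × Br: no H
  1 × C: no H
  1 × N (aromatic): no H
  1 × N: no H
  Total hydrogens = 3.
Molecular formula: C6H3BrN2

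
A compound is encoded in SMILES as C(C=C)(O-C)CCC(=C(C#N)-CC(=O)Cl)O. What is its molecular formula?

Heavy atoms from the SMILES: 11 C, 1 Cl, 1 N, 3 O.
Implicit hydrogens by atom environment:
  4 × C: 2 H each → 8
  4 × C: no H
  2 × C: 1 H each → 2
  2 × O: no H
  1 × C: 3 H
  1 × Cl: no H
  1 × N: no H
  1 × O: 1 H
  Total hydrogens = 14.
Molecular formula: C11H14ClNO3

C11H14ClNO3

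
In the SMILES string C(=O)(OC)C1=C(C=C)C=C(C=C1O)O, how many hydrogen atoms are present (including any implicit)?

10

Hydrogens are implicit in SMILES; fill each atom to its normal valence:
  4 × C (aromatic): no H
  2 × C (aromatic): 1 H each → 2
  2 × O: 1 H each → 2
  2 × O: no H
  1 × C: 3 H
  1 × C: 2 H
  1 × C: 1 H
  1 × C: no H
  Total hydrogens = 10.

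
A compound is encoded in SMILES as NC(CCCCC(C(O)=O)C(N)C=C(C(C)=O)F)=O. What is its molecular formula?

C12H19FN2O4

Heavy atoms from the SMILES: 12 C, 1 F, 2 N, 4 O.
Implicit hydrogens by atom environment:
  4 × C: 2 H each → 8
  4 × C: no H
  3 × C: 1 H each → 3
  3 × O: no H
  2 × N: 2 H each → 4
  1 × C: 3 H
  1 × F: no H
  1 × O: 1 H
  Total hydrogens = 19.
Molecular formula: C12H19FN2O4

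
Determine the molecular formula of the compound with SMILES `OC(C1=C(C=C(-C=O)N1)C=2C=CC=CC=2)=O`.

C12H9NO3

Heavy atoms from the SMILES: 12 C, 1 N, 3 O.
Implicit hydrogens by atom environment:
  6 × C (aromatic): 1 H each → 6
  4 × C (aromatic): no H
  2 × O: no H
  1 × C: 1 H
  1 × C: no H
  1 × N (aromatic): 1 H
  1 × O: 1 H
  Total hydrogens = 9.
Molecular formula: C12H9NO3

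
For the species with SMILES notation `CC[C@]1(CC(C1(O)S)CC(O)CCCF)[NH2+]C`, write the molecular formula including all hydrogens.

Heavy atoms from the SMILES: 12 C, 1 F, 1 N, 2 O, 1 S.
Implicit hydrogens by atom environment:
  6 × C: 2 H each → 12
  2 × C: 3 H each → 6
  2 × C: 1 H each → 2
  2 × C: no H
  2 × O: 1 H each → 2
  1 × F: no H
  1 × N (charge +1): 2 H
  1 × S: 1 H
  Total hydrogens = 25.
Net charge +1.
Molecular formula: C12H25FNO2S+

C12H25FNO2S+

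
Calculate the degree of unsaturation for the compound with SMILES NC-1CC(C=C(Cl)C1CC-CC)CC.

Molecular formula from the SMILES: C12H22ClN.
DoU = (2C + 2 + N − H − X)/2 = (2·12 + 2 + 1 − 22 − 1)/2 = 4/2 = 2.
(Structurally: 1 ring(s) + 1 π bond(s) = 2.)

2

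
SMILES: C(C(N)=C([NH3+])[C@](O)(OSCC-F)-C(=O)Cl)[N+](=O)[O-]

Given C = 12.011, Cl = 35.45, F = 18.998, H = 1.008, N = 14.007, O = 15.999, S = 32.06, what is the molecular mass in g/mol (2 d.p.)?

304.70

Molecular formula: C7H12ClFN3O5S+.
M = 7×12.011 + 1×35.45 + 1×18.998 + 12×1.008 + 3×14.007 + 5×15.999 + 1×32.06 = 304.70 g/mol.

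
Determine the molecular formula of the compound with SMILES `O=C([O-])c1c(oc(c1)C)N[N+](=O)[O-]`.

Heavy atoms from the SMILES: 6 C, 2 N, 5 O.
Implicit hydrogens by atom environment:
  3 × C (aromatic): no H
  2 × O: no H
  2 × O (charge -1): no H
  1 × C: 3 H
  1 × C (aromatic): 1 H
  1 × C: no H
  1 × N: 1 H
  1 × N (charge +1): no H
  1 × O (aromatic): no H
  Total hydrogens = 5.
Net charge -1.
Molecular formula: C6H5N2O5-

C6H5N2O5-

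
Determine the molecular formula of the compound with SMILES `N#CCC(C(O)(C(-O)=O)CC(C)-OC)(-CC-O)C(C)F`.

Heavy atoms from the SMILES: 13 C, 1 F, 1 N, 5 O.
Implicit hydrogens by atom environment:
  4 × C: 2 H each → 8
  4 × C: no H
  3 × C: 3 H each → 9
  3 × O: 1 H each → 3
  2 × C: 1 H each → 2
  2 × O: no H
  1 × F: no H
  1 × N: no H
  Total hydrogens = 22.
Molecular formula: C13H22FNO5

C13H22FNO5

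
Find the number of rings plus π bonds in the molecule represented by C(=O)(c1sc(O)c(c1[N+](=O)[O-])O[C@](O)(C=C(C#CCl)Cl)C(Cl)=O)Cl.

Molecular formula from the SMILES: C11H3Cl4NO7S.
DoU = (2C + 2 + N − H − X)/2 = (2·11 + 2 + 1 − 3 − 4)/2 = 18/2 = 9.
(Structurally: 1 ring(s) + 8 π bond(s) = 9.)

9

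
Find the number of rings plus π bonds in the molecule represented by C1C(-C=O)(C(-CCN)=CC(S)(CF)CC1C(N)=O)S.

4

Molecular formula from the SMILES: C12H19FN2O2S2.
DoU = (2C + 2 + N − H − X)/2 = (2·12 + 2 + 2 − 19 − 1)/2 = 8/2 = 4.
(Structurally: 1 ring(s) + 3 π bond(s) = 4.)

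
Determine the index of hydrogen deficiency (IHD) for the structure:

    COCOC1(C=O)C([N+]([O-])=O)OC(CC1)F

Molecular formula from the SMILES: C8H12FNO6.
DoU = (2C + 2 + N − H − X)/2 = (2·8 + 2 + 1 − 12 − 1)/2 = 6/2 = 3.
(Structurally: 1 ring(s) + 2 π bond(s) = 3.)

3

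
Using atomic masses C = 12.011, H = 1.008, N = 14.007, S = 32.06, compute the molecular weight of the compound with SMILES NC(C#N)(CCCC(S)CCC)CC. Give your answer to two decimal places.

Molecular formula: C11H22N2S.
M = 11×12.011 + 22×1.008 + 2×14.007 + 1×32.06 = 214.37 g/mol.

214.37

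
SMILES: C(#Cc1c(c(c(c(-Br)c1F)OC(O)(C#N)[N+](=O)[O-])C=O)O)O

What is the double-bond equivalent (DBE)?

Molecular formula from the SMILES: C11H4BrFN2O7.
DoU = (2C + 2 + N − H − X)/2 = (2·11 + 2 + 2 − 4 − 2)/2 = 20/2 = 10.
(Structurally: 1 ring(s) + 9 π bond(s) = 10.)

10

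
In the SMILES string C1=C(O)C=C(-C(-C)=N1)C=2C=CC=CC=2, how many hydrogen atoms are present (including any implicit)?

11

Hydrogens are implicit in SMILES; fill each atom to its normal valence:
  7 × C (aromatic): 1 H each → 7
  4 × C (aromatic): no H
  1 × C: 3 H
  1 × N (aromatic): no H
  1 × O: 1 H
  Total hydrogens = 11.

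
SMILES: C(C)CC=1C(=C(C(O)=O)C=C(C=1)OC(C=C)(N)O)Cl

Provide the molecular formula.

C13H16ClNO4

Heavy atoms from the SMILES: 13 C, 1 Cl, 1 N, 4 O.
Implicit hydrogens by atom environment:
  4 × C (aromatic): no H
  3 × C: 2 H each → 6
  2 × C (aromatic): 1 H each → 2
  2 × C: no H
  2 × O: 1 H each → 2
  2 × O: no H
  1 × C: 3 H
  1 × C: 1 H
  1 × Cl: no H
  1 × N: 2 H
  Total hydrogens = 16.
Molecular formula: C13H16ClNO4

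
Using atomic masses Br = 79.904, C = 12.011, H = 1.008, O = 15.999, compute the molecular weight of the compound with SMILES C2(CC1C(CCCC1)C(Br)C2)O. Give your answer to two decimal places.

Molecular formula: C10H17BrO.
M = 1×79.904 + 10×12.011 + 17×1.008 + 1×15.999 = 233.15 g/mol.

233.15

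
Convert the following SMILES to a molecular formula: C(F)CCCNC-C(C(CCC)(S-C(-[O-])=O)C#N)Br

C12H19BrFN2O2S-

Heavy atoms from the SMILES: 1 Br, 12 C, 1 F, 2 N, 2 O, 1 S.
Implicit hydrogens by atom environment:
  7 × C: 2 H each → 14
  3 × C: no H
  1 × Br: no H
  1 × C: 3 H
  1 × C: 1 H
  1 × F: no H
  1 × N: 1 H
  1 × N: no H
  1 × O: no H
  1 × O (charge -1): no H
  1 × S: no H
  Total hydrogens = 19.
Net charge -1.
Molecular formula: C12H19BrFN2O2S-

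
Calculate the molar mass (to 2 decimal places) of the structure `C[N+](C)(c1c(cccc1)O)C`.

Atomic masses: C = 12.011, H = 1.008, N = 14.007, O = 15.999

152.22

Molecular formula: C9H14NO+.
M = 9×12.011 + 14×1.008 + 1×14.007 + 1×15.999 = 152.22 g/mol.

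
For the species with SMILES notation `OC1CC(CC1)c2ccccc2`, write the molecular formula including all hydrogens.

C11H14O

Heavy atoms from the SMILES: 11 C, 1 O.
Implicit hydrogens by atom environment:
  5 × C (aromatic): 1 H each → 5
  3 × C: 2 H each → 6
  2 × C: 1 H each → 2
  1 × C (aromatic): no H
  1 × O: 1 H
  Total hydrogens = 14.
Molecular formula: C11H14O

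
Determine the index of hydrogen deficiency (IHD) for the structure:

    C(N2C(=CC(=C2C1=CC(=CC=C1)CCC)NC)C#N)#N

Molecular formula from the SMILES: C16H16N4.
DoU = (2C + 2 + N − H − X)/2 = (2·16 + 2 + 4 − 16 − 0)/2 = 22/2 = 11.
(Structurally: 2 ring(s) + 9 π bond(s) = 11.)

11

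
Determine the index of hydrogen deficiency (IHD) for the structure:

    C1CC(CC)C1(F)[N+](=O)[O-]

Molecular formula from the SMILES: C6H10FNO2.
DoU = (2C + 2 + N − H − X)/2 = (2·6 + 2 + 1 − 10 − 1)/2 = 4/2 = 2.
(Structurally: 1 ring(s) + 1 π bond(s) = 2.)

2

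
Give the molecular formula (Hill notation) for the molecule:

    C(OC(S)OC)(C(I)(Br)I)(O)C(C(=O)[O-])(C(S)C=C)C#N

Heavy atoms from the SMILES: 1 Br, 10 C, 2 I, 1 N, 5 O, 2 S.
Implicit hydrogens by atom environment:
  5 × C: no H
  3 × C: 1 H each → 3
  3 × O: no H
  2 × I: no H
  2 × S: 1 H each → 2
  1 × Br: no H
  1 × C: 3 H
  1 × C: 2 H
  1 × N: no H
  1 × O: 1 H
  1 × O (charge -1): no H
  Total hydrogens = 11.
Net charge -1.
Molecular formula: C10H11BrI2NO5S2-

C10H11BrI2NO5S2-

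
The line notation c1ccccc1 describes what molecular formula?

C6H6

Heavy atoms from the SMILES: 6 C.
Implicit hydrogens by atom environment:
  6 × C (aromatic): 1 H each → 6
  Total hydrogens = 6.
Molecular formula: C6H6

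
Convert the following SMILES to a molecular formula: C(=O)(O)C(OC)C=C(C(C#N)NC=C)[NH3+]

C9H14N3O3+

Heavy atoms from the SMILES: 9 C, 3 N, 3 O.
Implicit hydrogens by atom environment:
  4 × C: 1 H each → 4
  3 × C: no H
  2 × O: no H
  1 × C: 3 H
  1 × C: 2 H
  1 × N (charge +1): 3 H
  1 × N: 1 H
  1 × N: no H
  1 × O: 1 H
  Total hydrogens = 14.
Net charge +1.
Molecular formula: C9H14N3O3+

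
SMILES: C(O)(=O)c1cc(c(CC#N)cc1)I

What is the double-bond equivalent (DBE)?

7

Molecular formula from the SMILES: C9H6INO2.
DoU = (2C + 2 + N − H − X)/2 = (2·9 + 2 + 1 − 6 − 1)/2 = 14/2 = 7.
(Structurally: 1 ring(s) + 6 π bond(s) = 7.)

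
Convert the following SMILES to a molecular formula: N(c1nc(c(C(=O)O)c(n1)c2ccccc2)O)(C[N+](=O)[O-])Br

Heavy atoms from the SMILES: 1 Br, 12 C, 4 N, 5 O.
Implicit hydrogens by atom environment:
  5 × C (aromatic): 1 H each → 5
  5 × C (aromatic): no H
  2 × N (aromatic): no H
  2 × O: 1 H each → 2
  2 × O: no H
  1 × Br: no H
  1 × C: 2 H
  1 × C: no H
  1 × N: no H
  1 × N (charge +1): no H
  1 × O (charge -1): no H
  Total hydrogens = 9.
Molecular formula: C12H9BrN4O5

C12H9BrN4O5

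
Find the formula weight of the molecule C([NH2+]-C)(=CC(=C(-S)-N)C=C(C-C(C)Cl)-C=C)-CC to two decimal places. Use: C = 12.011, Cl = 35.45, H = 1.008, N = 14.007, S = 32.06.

Molecular formula: C14H24ClN2S+.
M = 14×12.011 + 1×35.45 + 24×1.008 + 2×14.007 + 1×32.06 = 287.87 g/mol.

287.87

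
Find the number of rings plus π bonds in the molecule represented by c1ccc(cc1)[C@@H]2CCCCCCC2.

Molecular formula from the SMILES: C14H20.
DoU = (2C + 2 + N − H − X)/2 = (2·14 + 2 + 0 − 20 − 0)/2 = 10/2 = 5.
(Structurally: 2 ring(s) + 3 π bond(s) = 5.)

5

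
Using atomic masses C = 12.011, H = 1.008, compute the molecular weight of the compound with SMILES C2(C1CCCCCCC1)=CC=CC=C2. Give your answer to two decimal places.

Molecular formula: C14H20.
M = 14×12.011 + 20×1.008 = 188.31 g/mol.

188.31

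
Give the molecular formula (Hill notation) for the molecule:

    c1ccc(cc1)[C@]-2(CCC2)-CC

C12H16

Heavy atoms from the SMILES: 12 C.
Implicit hydrogens by atom environment:
  5 × C (aromatic): 1 H each → 5
  4 × C: 2 H each → 8
  1 × C: 3 H
  1 × C: no H
  1 × C (aromatic): no H
  Total hydrogens = 16.
Molecular formula: C12H16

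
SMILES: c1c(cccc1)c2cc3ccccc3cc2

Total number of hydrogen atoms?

Hydrogens are implicit in SMILES; fill each atom to its normal valence:
  12 × C (aromatic): 1 H each → 12
  4 × C (aromatic): no H
  Total hydrogens = 12.

12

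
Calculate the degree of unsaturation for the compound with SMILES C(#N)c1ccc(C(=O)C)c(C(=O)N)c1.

Molecular formula from the SMILES: C10H8N2O2.
DoU = (2C + 2 + N − H − X)/2 = (2·10 + 2 + 2 − 8 − 0)/2 = 16/2 = 8.
(Structurally: 1 ring(s) + 7 π bond(s) = 8.)

8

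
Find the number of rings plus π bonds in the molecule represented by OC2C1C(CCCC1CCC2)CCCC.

Molecular formula from the SMILES: C14H26O.
DoU = (2C + 2 + N − H − X)/2 = (2·14 + 2 + 0 − 26 − 0)/2 = 4/2 = 2.
(Structurally: 2 ring(s) + 0 π bond(s) = 2.)

2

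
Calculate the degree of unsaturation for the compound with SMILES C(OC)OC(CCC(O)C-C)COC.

0

Molecular formula from the SMILES: C10H22O4.
DoU = (2C + 2 + N − H − X)/2 = (2·10 + 2 + 0 − 22 − 0)/2 = 0/2 = 0.
(Structurally: 0 ring(s) + 0 π bond(s) = 0.)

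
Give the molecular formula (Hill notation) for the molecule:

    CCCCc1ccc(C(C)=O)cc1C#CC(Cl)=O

Heavy atoms from the SMILES: 15 C, 1 Cl, 2 O.
Implicit hydrogens by atom environment:
  4 × C: no H
  3 × C: 2 H each → 6
  3 × C (aromatic): 1 H each → 3
  3 × C (aromatic): no H
  2 × C: 3 H each → 6
  2 × O: no H
  1 × Cl: no H
  Total hydrogens = 15.
Molecular formula: C15H15ClO2

C15H15ClO2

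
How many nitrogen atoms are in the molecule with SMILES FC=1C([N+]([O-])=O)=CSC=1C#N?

2

The symbol for nitrogen appears 2 times in the SMILES.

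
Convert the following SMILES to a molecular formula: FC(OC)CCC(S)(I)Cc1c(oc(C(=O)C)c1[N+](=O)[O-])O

Heavy atoms from the SMILES: 12 C, 1 F, 1 I, 1 N, 6 O, 1 S.
Implicit hydrogens by atom environment:
  4 × C (aromatic): no H
  3 × C: 2 H each → 6
  3 × O: no H
  2 × C: 3 H each → 6
  2 × C: no H
  1 × C: 1 H
  1 × F: no H
  1 × I: no H
  1 × N (charge +1): no H
  1 × O: 1 H
  1 × O (aromatic): no H
  1 × O (charge -1): no H
  1 × S: 1 H
  Total hydrogens = 15.
Molecular formula: C12H15FINO6S

C12H15FINO6S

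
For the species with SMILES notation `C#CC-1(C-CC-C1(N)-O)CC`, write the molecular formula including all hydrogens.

Heavy atoms from the SMILES: 9 C, 1 N, 1 O.
Implicit hydrogens by atom environment:
  4 × C: 2 H each → 8
  3 × C: no H
  1 × C: 3 H
  1 × C: 1 H
  1 × N: 2 H
  1 × O: 1 H
  Total hydrogens = 15.
Molecular formula: C9H15NO

C9H15NO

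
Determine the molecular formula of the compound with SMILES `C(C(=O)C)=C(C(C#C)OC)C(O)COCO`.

C11H16O5

Heavy atoms from the SMILES: 11 C, 5 O.
Implicit hydrogens by atom environment:
  4 × C: 1 H each → 4
  3 × C: no H
  3 × O: no H
  2 × C: 3 H each → 6
  2 × C: 2 H each → 4
  2 × O: 1 H each → 2
  Total hydrogens = 16.
Molecular formula: C11H16O5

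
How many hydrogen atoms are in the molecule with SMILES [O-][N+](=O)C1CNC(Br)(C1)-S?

7

Hydrogens are implicit in SMILES; fill each atom to its normal valence:
  2 × C: 2 H each → 4
  1 × Br: no H
  1 × C: 1 H
  1 × C: no H
  1 × N: 1 H
  1 × N (charge +1): no H
  1 × O: no H
  1 × O (charge -1): no H
  1 × S: 1 H
  Total hydrogens = 7.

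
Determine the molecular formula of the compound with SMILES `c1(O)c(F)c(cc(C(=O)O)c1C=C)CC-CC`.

C13H15FO3

Heavy atoms from the SMILES: 13 C, 1 F, 3 O.
Implicit hydrogens by atom environment:
  5 × C (aromatic): no H
  4 × C: 2 H each → 8
  2 × O: 1 H each → 2
  1 × C: 3 H
  1 × C (aromatic): 1 H
  1 × C: 1 H
  1 × C: no H
  1 × F: no H
  1 × O: no H
  Total hydrogens = 15.
Molecular formula: C13H15FO3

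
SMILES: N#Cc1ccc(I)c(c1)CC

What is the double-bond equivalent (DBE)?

6

Molecular formula from the SMILES: C9H8IN.
DoU = (2C + 2 + N − H − X)/2 = (2·9 + 2 + 1 − 8 − 1)/2 = 12/2 = 6.
(Structurally: 1 ring(s) + 5 π bond(s) = 6.)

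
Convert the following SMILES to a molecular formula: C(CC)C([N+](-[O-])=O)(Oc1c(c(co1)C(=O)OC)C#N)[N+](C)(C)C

C14H20N3O6+

Heavy atoms from the SMILES: 14 C, 3 N, 6 O.
Implicit hydrogens by atom environment:
  5 × C: 3 H each → 15
  4 × O: no H
  3 × C (aromatic): no H
  3 × C: no H
  2 × C: 2 H each → 4
  2 × N (charge +1): no H
  1 × C (aromatic): 1 H
  1 × N: no H
  1 × O (aromatic): no H
  1 × O (charge -1): no H
  Total hydrogens = 20.
Net charge +1.
Molecular formula: C14H20N3O6+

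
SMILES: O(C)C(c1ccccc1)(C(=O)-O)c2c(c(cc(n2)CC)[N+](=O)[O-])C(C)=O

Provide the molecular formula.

Heavy atoms from the SMILES: 18 C, 2 N, 6 O.
Implicit hydrogens by atom environment:
  6 × C (aromatic): 1 H each → 6
  5 × C (aromatic): no H
  4 × O: no H
  3 × C: 3 H each → 9
  3 × C: no H
  1 × C: 2 H
  1 × N (aromatic): no H
  1 × N (charge +1): no H
  1 × O: 1 H
  1 × O (charge -1): no H
  Total hydrogens = 18.
Molecular formula: C18H18N2O6

C18H18N2O6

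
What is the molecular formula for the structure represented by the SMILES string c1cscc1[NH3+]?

C4H6NS+

Heavy atoms from the SMILES: 4 C, 1 N, 1 S.
Implicit hydrogens by atom environment:
  3 × C (aromatic): 1 H each → 3
  1 × C (aromatic): no H
  1 × N (charge +1): 3 H
  1 × S (aromatic): no H
  Total hydrogens = 6.
Net charge +1.
Molecular formula: C4H6NS+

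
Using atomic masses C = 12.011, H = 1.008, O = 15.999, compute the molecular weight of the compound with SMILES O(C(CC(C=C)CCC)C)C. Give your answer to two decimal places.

Molecular formula: C10H20O.
M = 10×12.011 + 20×1.008 + 1×15.999 = 156.27 g/mol.

156.27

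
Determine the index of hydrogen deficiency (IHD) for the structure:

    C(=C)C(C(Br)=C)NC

2

Molecular formula from the SMILES: C6H10BrN.
DoU = (2C + 2 + N − H − X)/2 = (2·6 + 2 + 1 − 10 − 1)/2 = 4/2 = 2.
(Structurally: 0 ring(s) + 2 π bond(s) = 2.)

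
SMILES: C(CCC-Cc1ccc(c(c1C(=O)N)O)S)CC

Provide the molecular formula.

Heavy atoms from the SMILES: 14 C, 1 N, 2 O, 1 S.
Implicit hydrogens by atom environment:
  6 × C: 2 H each → 12
  4 × C (aromatic): no H
  2 × C (aromatic): 1 H each → 2
  1 × C: 3 H
  1 × C: no H
  1 × N: 2 H
  1 × O: 1 H
  1 × O: no H
  1 × S: 1 H
  Total hydrogens = 21.
Molecular formula: C14H21NO2S

C14H21NO2S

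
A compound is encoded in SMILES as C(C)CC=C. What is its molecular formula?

C5H10

Heavy atoms from the SMILES: 5 C.
Implicit hydrogens by atom environment:
  3 × C: 2 H each → 6
  1 × C: 3 H
  1 × C: 1 H
  Total hydrogens = 10.
Molecular formula: C5H10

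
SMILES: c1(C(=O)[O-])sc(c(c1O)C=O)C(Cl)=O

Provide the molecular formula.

C7H2ClO5S-

Heavy atoms from the SMILES: 7 C, 1 Cl, 5 O, 1 S.
Implicit hydrogens by atom environment:
  4 × C (aromatic): no H
  3 × O: no H
  2 × C: no H
  1 × C: 1 H
  1 × Cl: no H
  1 × O: 1 H
  1 × O (charge -1): no H
  1 × S (aromatic): no H
  Total hydrogens = 2.
Net charge -1.
Molecular formula: C7H2ClO5S-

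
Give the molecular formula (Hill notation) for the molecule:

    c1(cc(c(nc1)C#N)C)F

Heavy atoms from the SMILES: 7 C, 1 F, 2 N.
Implicit hydrogens by atom environment:
  3 × C (aromatic): no H
  2 × C (aromatic): 1 H each → 2
  1 × C: 3 H
  1 × C: no H
  1 × F: no H
  1 × N (aromatic): no H
  1 × N: no H
  Total hydrogens = 5.
Molecular formula: C7H5FN2

C7H5FN2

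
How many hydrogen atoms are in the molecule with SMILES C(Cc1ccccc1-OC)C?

Hydrogens are implicit in SMILES; fill each atom to its normal valence:
  4 × C (aromatic): 1 H each → 4
  2 × C: 3 H each → 6
  2 × C: 2 H each → 4
  2 × C (aromatic): no H
  1 × O: no H
  Total hydrogens = 14.

14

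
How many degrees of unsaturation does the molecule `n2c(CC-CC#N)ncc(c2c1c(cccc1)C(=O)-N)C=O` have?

12

Molecular formula from the SMILES: C16H14N4O2.
DoU = (2C + 2 + N − H − X)/2 = (2·16 + 2 + 4 − 14 − 0)/2 = 24/2 = 12.
(Structurally: 2 ring(s) + 10 π bond(s) = 12.)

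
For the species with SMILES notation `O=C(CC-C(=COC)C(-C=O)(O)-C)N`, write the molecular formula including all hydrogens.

C9H15NO4

Heavy atoms from the SMILES: 9 C, 1 N, 4 O.
Implicit hydrogens by atom environment:
  3 × C: no H
  3 × O: no H
  2 × C: 3 H each → 6
  2 × C: 2 H each → 4
  2 × C: 1 H each → 2
  1 × N: 2 H
  1 × O: 1 H
  Total hydrogens = 15.
Molecular formula: C9H15NO4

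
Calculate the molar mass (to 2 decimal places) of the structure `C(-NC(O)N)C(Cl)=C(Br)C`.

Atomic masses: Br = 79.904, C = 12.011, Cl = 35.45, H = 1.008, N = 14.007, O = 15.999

Molecular formula: C5H10BrClN2O.
M = 1×79.904 + 5×12.011 + 1×35.45 + 10×1.008 + 2×14.007 + 1×15.999 = 229.50 g/mol.

229.50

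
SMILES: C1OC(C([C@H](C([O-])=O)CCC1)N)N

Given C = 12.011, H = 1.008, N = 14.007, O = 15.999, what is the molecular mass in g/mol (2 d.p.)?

Molecular formula: C8H15N2O3-.
M = 8×12.011 + 15×1.008 + 2×14.007 + 3×15.999 = 187.22 g/mol.

187.22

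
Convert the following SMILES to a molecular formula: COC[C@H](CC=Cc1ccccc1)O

Heavy atoms from the SMILES: 12 C, 2 O.
Implicit hydrogens by atom environment:
  5 × C (aromatic): 1 H each → 5
  3 × C: 1 H each → 3
  2 × C: 2 H each → 4
  1 × C: 3 H
  1 × C (aromatic): no H
  1 × O: 1 H
  1 × O: no H
  Total hydrogens = 16.
Molecular formula: C12H16O2

C12H16O2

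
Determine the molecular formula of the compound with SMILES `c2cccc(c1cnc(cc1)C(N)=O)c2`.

Heavy atoms from the SMILES: 12 C, 2 N, 1 O.
Implicit hydrogens by atom environment:
  8 × C (aromatic): 1 H each → 8
  3 × C (aromatic): no H
  1 × C: no H
  1 × N: 2 H
  1 × N (aromatic): no H
  1 × O: no H
  Total hydrogens = 10.
Molecular formula: C12H10N2O

C12H10N2O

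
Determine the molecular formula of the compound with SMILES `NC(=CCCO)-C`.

C5H11NO

Heavy atoms from the SMILES: 5 C, 1 N, 1 O.
Implicit hydrogens by atom environment:
  2 × C: 2 H each → 4
  1 × C: 3 H
  1 × C: 1 H
  1 × C: no H
  1 × N: 2 H
  1 × O: 1 H
  Total hydrogens = 11.
Molecular formula: C5H11NO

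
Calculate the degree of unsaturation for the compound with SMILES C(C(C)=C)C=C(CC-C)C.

Molecular formula from the SMILES: C10H18.
DoU = (2C + 2 + N − H − X)/2 = (2·10 + 2 + 0 − 18 − 0)/2 = 4/2 = 2.
(Structurally: 0 ring(s) + 2 π bond(s) = 2.)

2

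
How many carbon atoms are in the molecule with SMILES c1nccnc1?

The symbol for carbon appears 4 times in the SMILES. Lowercase c denotes aromatic carbon and counts toward C.

4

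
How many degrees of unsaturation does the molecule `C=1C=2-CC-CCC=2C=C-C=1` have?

5

Molecular formula from the SMILES: C10H12.
DoU = (2C + 2 + N − H − X)/2 = (2·10 + 2 + 0 − 12 − 0)/2 = 10/2 = 5.
(Structurally: 2 ring(s) + 3 π bond(s) = 5.)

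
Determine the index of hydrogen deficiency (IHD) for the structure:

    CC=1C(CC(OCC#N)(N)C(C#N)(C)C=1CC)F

6

Molecular formula from the SMILES: C13H18FN3O.
DoU = (2C + 2 + N − H − X)/2 = (2·13 + 2 + 3 − 18 − 1)/2 = 12/2 = 6.
(Structurally: 1 ring(s) + 5 π bond(s) = 6.)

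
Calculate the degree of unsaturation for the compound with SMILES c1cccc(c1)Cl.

Molecular formula from the SMILES: C6H5Cl.
DoU = (2C + 2 + N − H − X)/2 = (2·6 + 2 + 0 − 5 − 1)/2 = 8/2 = 4.
(Structurally: 1 ring(s) + 3 π bond(s) = 4.)

4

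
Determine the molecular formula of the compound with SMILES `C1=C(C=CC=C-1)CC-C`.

Heavy atoms from the SMILES: 9 C.
Implicit hydrogens by atom environment:
  5 × C (aromatic): 1 H each → 5
  2 × C: 2 H each → 4
  1 × C: 3 H
  1 × C (aromatic): no H
  Total hydrogens = 12.
Molecular formula: C9H12

C9H12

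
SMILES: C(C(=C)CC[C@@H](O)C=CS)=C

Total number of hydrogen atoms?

Hydrogens are implicit in SMILES; fill each atom to its normal valence:
  4 × C: 2 H each → 8
  4 × C: 1 H each → 4
  1 × C: no H
  1 × O: 1 H
  1 × S: 1 H
  Total hydrogens = 14.

14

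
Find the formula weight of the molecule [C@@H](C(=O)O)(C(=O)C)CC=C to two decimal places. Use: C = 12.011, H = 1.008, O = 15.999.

Molecular formula: C7H10O3.
M = 7×12.011 + 10×1.008 + 3×15.999 = 142.15 g/mol.

142.15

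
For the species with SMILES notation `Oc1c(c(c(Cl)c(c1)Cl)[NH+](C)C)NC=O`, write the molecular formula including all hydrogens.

C9H11Cl2N2O2+

Heavy atoms from the SMILES: 9 C, 2 Cl, 2 N, 2 O.
Implicit hydrogens by atom environment:
  5 × C (aromatic): no H
  2 × C: 3 H each → 6
  2 × Cl: no H
  1 × C (aromatic): 1 H
  1 × C: 1 H
  1 × N (charge +1): 1 H
  1 × N: 1 H
  1 × O: 1 H
  1 × O: no H
  Total hydrogens = 11.
Net charge +1.
Molecular formula: C9H11Cl2N2O2+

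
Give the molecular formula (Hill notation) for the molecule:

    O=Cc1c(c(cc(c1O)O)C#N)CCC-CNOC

Heavy atoms from the SMILES: 13 C, 2 N, 4 O.
Implicit hydrogens by atom environment:
  5 × C (aromatic): no H
  4 × C: 2 H each → 8
  2 × O: 1 H each → 2
  2 × O: no H
  1 × C: 3 H
  1 × C (aromatic): 1 H
  1 × C: 1 H
  1 × C: no H
  1 × N: 1 H
  1 × N: no H
  Total hydrogens = 16.
Molecular formula: C13H16N2O4

C13H16N2O4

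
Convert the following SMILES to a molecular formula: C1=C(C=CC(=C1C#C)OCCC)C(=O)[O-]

Heavy atoms from the SMILES: 12 C, 3 O.
Implicit hydrogens by atom environment:
  3 × C (aromatic): 1 H each → 3
  3 × C (aromatic): no H
  2 × C: 2 H each → 4
  2 × C: no H
  2 × O: no H
  1 × C: 3 H
  1 × C: 1 H
  1 × O (charge -1): no H
  Total hydrogens = 11.
Net charge -1.
Molecular formula: C12H11O3-

C12H11O3-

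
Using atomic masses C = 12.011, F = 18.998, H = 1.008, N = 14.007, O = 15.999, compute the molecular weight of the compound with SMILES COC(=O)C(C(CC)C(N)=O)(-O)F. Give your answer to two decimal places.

193.17

Molecular formula: C7H12FNO4.
M = 7×12.011 + 1×18.998 + 12×1.008 + 1×14.007 + 4×15.999 = 193.17 g/mol.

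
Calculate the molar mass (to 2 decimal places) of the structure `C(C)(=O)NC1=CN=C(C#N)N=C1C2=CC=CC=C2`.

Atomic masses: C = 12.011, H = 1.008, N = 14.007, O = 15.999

238.25

Molecular formula: C13H10N4O.
M = 13×12.011 + 10×1.008 + 4×14.007 + 1×15.999 = 238.25 g/mol.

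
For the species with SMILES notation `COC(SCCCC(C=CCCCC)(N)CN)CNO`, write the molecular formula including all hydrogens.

C14H31N3O2S

Heavy atoms from the SMILES: 14 C, 3 N, 2 O, 1 S.
Implicit hydrogens by atom environment:
  8 × C: 2 H each → 16
  3 × C: 1 H each → 3
  2 × C: 3 H each → 6
  2 × N: 2 H each → 4
  1 × C: no H
  1 × N: 1 H
  1 × O: 1 H
  1 × O: no H
  1 × S: no H
  Total hydrogens = 31.
Molecular formula: C14H31N3O2S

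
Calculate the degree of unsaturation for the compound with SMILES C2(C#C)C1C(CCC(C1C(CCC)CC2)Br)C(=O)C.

Molecular formula from the SMILES: C17H25BrO.
DoU = (2C + 2 + N − H − X)/2 = (2·17 + 2 + 0 − 25 − 1)/2 = 10/2 = 5.
(Structurally: 2 ring(s) + 3 π bond(s) = 5.)

5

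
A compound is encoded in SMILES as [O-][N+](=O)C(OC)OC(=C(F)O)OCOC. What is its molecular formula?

C6H10FNO7

Heavy atoms from the SMILES: 6 C, 1 F, 1 N, 7 O.
Implicit hydrogens by atom environment:
  5 × O: no H
  2 × C: 3 H each → 6
  2 × C: no H
  1 × C: 2 H
  1 × C: 1 H
  1 × F: no H
  1 × N (charge +1): no H
  1 × O: 1 H
  1 × O (charge -1): no H
  Total hydrogens = 10.
Molecular formula: C6H10FNO7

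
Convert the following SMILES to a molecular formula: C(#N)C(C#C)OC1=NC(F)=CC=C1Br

C9H4BrFN2O

Heavy atoms from the SMILES: 1 Br, 9 C, 1 F, 2 N, 1 O.
Implicit hydrogens by atom environment:
  3 × C (aromatic): no H
  2 × C (aromatic): 1 H each → 2
  2 × C: 1 H each → 2
  2 × C: no H
  1 × Br: no H
  1 × F: no H
  1 × N (aromatic): no H
  1 × N: no H
  1 × O: no H
  Total hydrogens = 4.
Molecular formula: C9H4BrFN2O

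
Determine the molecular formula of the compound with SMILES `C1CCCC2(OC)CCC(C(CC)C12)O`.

C13H24O2

Heavy atoms from the SMILES: 13 C, 2 O.
Implicit hydrogens by atom environment:
  7 × C: 2 H each → 14
  3 × C: 1 H each → 3
  2 × C: 3 H each → 6
  1 × C: no H
  1 × O: 1 H
  1 × O: no H
  Total hydrogens = 24.
Molecular formula: C13H24O2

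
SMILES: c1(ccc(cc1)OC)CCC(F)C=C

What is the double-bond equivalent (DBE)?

5

Molecular formula from the SMILES: C12H15FO.
DoU = (2C + 2 + N − H − X)/2 = (2·12 + 2 + 0 − 15 − 1)/2 = 10/2 = 5.
(Structurally: 1 ring(s) + 4 π bond(s) = 5.)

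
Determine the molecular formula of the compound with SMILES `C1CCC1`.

Heavy atoms from the SMILES: 4 C.
Implicit hydrogens by atom environment:
  4 × C: 2 H each → 8
  Total hydrogens = 8.
Molecular formula: C4H8

C4H8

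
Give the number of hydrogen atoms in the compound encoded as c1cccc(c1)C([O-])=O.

Hydrogens are implicit in SMILES; fill each atom to its normal valence:
  5 × C (aromatic): 1 H each → 5
  1 × C (aromatic): no H
  1 × C: no H
  1 × O: no H
  1 × O (charge -1): no H
  Total hydrogens = 5.

5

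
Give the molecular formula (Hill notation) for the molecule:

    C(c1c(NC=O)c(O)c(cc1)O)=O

Heavy atoms from the SMILES: 8 C, 1 N, 4 O.
Implicit hydrogens by atom environment:
  4 × C (aromatic): no H
  2 × C (aromatic): 1 H each → 2
  2 × C: 1 H each → 2
  2 × O: 1 H each → 2
  2 × O: no H
  1 × N: 1 H
  Total hydrogens = 7.
Molecular formula: C8H7NO4

C8H7NO4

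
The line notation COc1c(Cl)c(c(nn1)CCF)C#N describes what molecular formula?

C8H7ClFN3O

Heavy atoms from the SMILES: 8 C, 1 Cl, 1 F, 3 N, 1 O.
Implicit hydrogens by atom environment:
  4 × C (aromatic): no H
  2 × C: 2 H each → 4
  2 × N (aromatic): no H
  1 × C: 3 H
  1 × C: no H
  1 × Cl: no H
  1 × F: no H
  1 × N: no H
  1 × O: no H
  Total hydrogens = 7.
Molecular formula: C8H7ClFN3O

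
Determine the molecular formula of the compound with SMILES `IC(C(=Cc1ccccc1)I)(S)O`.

C9H8I2OS

Heavy atoms from the SMILES: 9 C, 2 I, 1 O, 1 S.
Implicit hydrogens by atom environment:
  5 × C (aromatic): 1 H each → 5
  2 × C: no H
  2 × I: no H
  1 × C: 1 H
  1 × C (aromatic): no H
  1 × O: 1 H
  1 × S: 1 H
  Total hydrogens = 8.
Molecular formula: C9H8I2OS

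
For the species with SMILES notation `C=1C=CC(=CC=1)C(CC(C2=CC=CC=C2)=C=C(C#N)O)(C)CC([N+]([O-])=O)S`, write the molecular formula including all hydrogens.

C21H20N2O3S

Heavy atoms from the SMILES: 21 C, 2 N, 3 O, 1 S.
Implicit hydrogens by atom environment:
  10 × C (aromatic): 1 H each → 10
  5 × C: no H
  2 × C: 2 H each → 4
  2 × C (aromatic): no H
  1 × C: 3 H
  1 × C: 1 H
  1 × N: no H
  1 × N (charge +1): no H
  1 × O: 1 H
  1 × O: no H
  1 × O (charge -1): no H
  1 × S: 1 H
  Total hydrogens = 20.
Molecular formula: C21H20N2O3S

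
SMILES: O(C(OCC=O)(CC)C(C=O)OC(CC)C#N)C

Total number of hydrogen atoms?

19

Hydrogens are implicit in SMILES; fill each atom to its normal valence:
  5 × O: no H
  4 × C: 1 H each → 4
  3 × C: 3 H each → 9
  3 × C: 2 H each → 6
  2 × C: no H
  1 × N: no H
  Total hydrogens = 19.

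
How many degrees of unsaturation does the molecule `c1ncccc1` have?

4

Molecular formula from the SMILES: C5H5N.
DoU = (2C + 2 + N − H − X)/2 = (2·5 + 2 + 1 − 5 − 0)/2 = 8/2 = 4.
(Structurally: 1 ring(s) + 3 π bond(s) = 4.)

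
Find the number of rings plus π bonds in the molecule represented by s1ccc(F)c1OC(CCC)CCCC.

Molecular formula from the SMILES: C12H19FOS.
DoU = (2C + 2 + N − H − X)/2 = (2·12 + 2 + 0 − 19 − 1)/2 = 6/2 = 3.
(Structurally: 1 ring(s) + 2 π bond(s) = 3.)

3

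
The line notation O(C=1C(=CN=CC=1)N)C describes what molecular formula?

Heavy atoms from the SMILES: 6 C, 2 N, 1 O.
Implicit hydrogens by atom environment:
  3 × C (aromatic): 1 H each → 3
  2 × C (aromatic): no H
  1 × C: 3 H
  1 × N: 2 H
  1 × N (aromatic): no H
  1 × O: no H
  Total hydrogens = 8.
Molecular formula: C6H8N2O

C6H8N2O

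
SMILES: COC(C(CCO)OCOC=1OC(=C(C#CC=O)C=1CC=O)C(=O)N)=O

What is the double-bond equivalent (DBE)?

9

Molecular formula from the SMILES: C16H17NO9.
DoU = (2C + 2 + N − H − X)/2 = (2·16 + 2 + 1 − 17 − 0)/2 = 18/2 = 9.
(Structurally: 1 ring(s) + 8 π bond(s) = 9.)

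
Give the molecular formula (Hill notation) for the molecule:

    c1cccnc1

C5H5N

Heavy atoms from the SMILES: 5 C, 1 N.
Implicit hydrogens by atom environment:
  5 × C (aromatic): 1 H each → 5
  1 × N (aromatic): no H
  Total hydrogens = 5.
Molecular formula: C5H5N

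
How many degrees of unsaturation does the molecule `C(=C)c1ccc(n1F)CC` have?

Molecular formula from the SMILES: C8H10FN.
DoU = (2C + 2 + N − H − X)/2 = (2·8 + 2 + 1 − 10 − 1)/2 = 8/2 = 4.
(Structurally: 1 ring(s) + 3 π bond(s) = 4.)

4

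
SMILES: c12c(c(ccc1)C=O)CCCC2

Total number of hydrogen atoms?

12

Hydrogens are implicit in SMILES; fill each atom to its normal valence:
  4 × C: 2 H each → 8
  3 × C (aromatic): 1 H each → 3
  3 × C (aromatic): no H
  1 × C: 1 H
  1 × O: no H
  Total hydrogens = 12.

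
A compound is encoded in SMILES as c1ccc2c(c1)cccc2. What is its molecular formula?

Heavy atoms from the SMILES: 10 C.
Implicit hydrogens by atom environment:
  8 × C (aromatic): 1 H each → 8
  2 × C (aromatic): no H
  Total hydrogens = 8.
Molecular formula: C10H8

C10H8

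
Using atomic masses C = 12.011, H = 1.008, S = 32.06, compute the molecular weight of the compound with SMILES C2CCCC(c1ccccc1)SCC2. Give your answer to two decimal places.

206.35

Molecular formula: C13H18S.
M = 13×12.011 + 18×1.008 + 1×32.06 = 206.35 g/mol.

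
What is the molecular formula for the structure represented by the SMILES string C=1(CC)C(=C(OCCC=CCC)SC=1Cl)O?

Heavy atoms from the SMILES: 12 C, 1 Cl, 2 O, 1 S.
Implicit hydrogens by atom environment:
  4 × C: 2 H each → 8
  4 × C (aromatic): no H
  2 × C: 3 H each → 6
  2 × C: 1 H each → 2
  1 × Cl: no H
  1 × O: 1 H
  1 × O: no H
  1 × S (aromatic): no H
  Total hydrogens = 17.
Molecular formula: C12H17ClO2S

C12H17ClO2S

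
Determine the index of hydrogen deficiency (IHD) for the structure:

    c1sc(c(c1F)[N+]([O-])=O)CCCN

Molecular formula from the SMILES: C7H9FN2O2S.
DoU = (2C + 2 + N − H − X)/2 = (2·7 + 2 + 2 − 9 − 1)/2 = 8/2 = 4.
(Structurally: 1 ring(s) + 3 π bond(s) = 4.)

4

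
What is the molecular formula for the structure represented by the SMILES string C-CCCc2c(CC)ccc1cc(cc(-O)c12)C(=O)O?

Heavy atoms from the SMILES: 17 C, 3 O.
Implicit hydrogens by atom environment:
  6 × C (aromatic): no H
  4 × C: 2 H each → 8
  4 × C (aromatic): 1 H each → 4
  2 × C: 3 H each → 6
  2 × O: 1 H each → 2
  1 × C: no H
  1 × O: no H
  Total hydrogens = 20.
Molecular formula: C17H20O3

C17H20O3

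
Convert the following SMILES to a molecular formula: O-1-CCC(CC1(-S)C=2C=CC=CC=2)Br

Heavy atoms from the SMILES: 1 Br, 11 C, 1 O, 1 S.
Implicit hydrogens by atom environment:
  5 × C (aromatic): 1 H each → 5
  3 × C: 2 H each → 6
  1 × Br: no H
  1 × C: 1 H
  1 × C: no H
  1 × C (aromatic): no H
  1 × O: no H
  1 × S: 1 H
  Total hydrogens = 13.
Molecular formula: C11H13BrOS

C11H13BrOS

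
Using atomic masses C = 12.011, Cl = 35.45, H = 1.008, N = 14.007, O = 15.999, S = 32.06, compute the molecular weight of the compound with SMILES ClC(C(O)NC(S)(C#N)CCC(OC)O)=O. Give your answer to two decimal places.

Molecular formula: C8H13ClN2O4S.
M = 8×12.011 + 1×35.45 + 13×1.008 + 2×14.007 + 4×15.999 + 1×32.06 = 268.71 g/mol.

268.71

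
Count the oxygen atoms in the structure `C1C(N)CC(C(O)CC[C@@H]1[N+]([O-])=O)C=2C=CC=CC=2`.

The symbol for oxygen appears 3 times in the SMILES.

3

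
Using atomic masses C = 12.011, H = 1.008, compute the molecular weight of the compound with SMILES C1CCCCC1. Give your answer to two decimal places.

84.16

Molecular formula: C6H12.
M = 6×12.011 + 12×1.008 = 84.16 g/mol.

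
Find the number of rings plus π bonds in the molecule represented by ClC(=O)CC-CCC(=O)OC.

2

Molecular formula from the SMILES: C7H11ClO3.
DoU = (2C + 2 + N − H − X)/2 = (2·7 + 2 + 0 − 11 − 1)/2 = 4/2 = 2.
(Structurally: 0 ring(s) + 2 π bond(s) = 2.)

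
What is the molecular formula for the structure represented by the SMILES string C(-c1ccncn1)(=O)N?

C5H5N3O

Heavy atoms from the SMILES: 5 C, 3 N, 1 O.
Implicit hydrogens by atom environment:
  3 × C (aromatic): 1 H each → 3
  2 × N (aromatic): no H
  1 × C (aromatic): no H
  1 × C: no H
  1 × N: 2 H
  1 × O: no H
  Total hydrogens = 5.
Molecular formula: C5H5N3O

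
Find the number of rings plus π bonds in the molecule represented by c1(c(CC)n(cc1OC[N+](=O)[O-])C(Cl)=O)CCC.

5

Molecular formula from the SMILES: C11H15ClN2O4.
DoU = (2C + 2 + N − H − X)/2 = (2·11 + 2 + 2 − 15 − 1)/2 = 10/2 = 5.
(Structurally: 1 ring(s) + 4 π bond(s) = 5.)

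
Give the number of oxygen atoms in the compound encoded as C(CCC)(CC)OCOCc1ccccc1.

2

The symbol for oxygen appears 2 times in the SMILES.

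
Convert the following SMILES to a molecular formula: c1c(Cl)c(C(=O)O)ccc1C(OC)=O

Heavy atoms from the SMILES: 9 C, 1 Cl, 4 O.
Implicit hydrogens by atom environment:
  3 × C (aromatic): 1 H each → 3
  3 × C (aromatic): no H
  3 × O: no H
  2 × C: no H
  1 × C: 3 H
  1 × Cl: no H
  1 × O: 1 H
  Total hydrogens = 7.
Molecular formula: C9H7ClO4

C9H7ClO4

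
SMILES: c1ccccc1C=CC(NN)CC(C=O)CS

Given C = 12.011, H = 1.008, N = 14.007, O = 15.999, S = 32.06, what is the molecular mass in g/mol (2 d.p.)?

Molecular formula: C13H18N2OS.
M = 13×12.011 + 18×1.008 + 2×14.007 + 1×15.999 + 1×32.06 = 250.36 g/mol.

250.36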